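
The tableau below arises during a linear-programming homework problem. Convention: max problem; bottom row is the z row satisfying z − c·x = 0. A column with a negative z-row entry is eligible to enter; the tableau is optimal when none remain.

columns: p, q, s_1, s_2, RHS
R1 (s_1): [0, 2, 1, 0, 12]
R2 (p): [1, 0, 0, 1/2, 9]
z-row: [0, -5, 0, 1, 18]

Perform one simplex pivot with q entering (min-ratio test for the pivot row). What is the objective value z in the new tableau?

48

Ratio test on column q — row 1: 12/2 = 6; row 2: entry 0 ≤ 0. Minimum is 6 at row 1 (s_1 leaves); pivot element 2.
Pivot on row 1; the z-row RHS becomes 18 − (-5)·6 = 48.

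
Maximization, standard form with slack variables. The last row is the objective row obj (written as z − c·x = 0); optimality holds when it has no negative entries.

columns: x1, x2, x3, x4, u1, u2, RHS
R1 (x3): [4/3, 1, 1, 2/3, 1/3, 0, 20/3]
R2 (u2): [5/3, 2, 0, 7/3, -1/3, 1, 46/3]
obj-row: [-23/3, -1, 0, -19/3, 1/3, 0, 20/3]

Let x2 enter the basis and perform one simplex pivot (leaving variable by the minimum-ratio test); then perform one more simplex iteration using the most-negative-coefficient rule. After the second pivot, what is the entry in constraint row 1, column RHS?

Ratio test on column x2 — row 1: (20/3)/1 = 20/3; row 2: (46/3)/2 = 23/3. Minimum is 20/3 at row 1 (x3 leaves); pivot element 1.
Divide row 1 by 1; eliminate column x2 from the other rows.
Second iteration: most negative obj-row entry is -19/3 in column x1, so x1 enters.
Ratio test on column x1 — row 1: (20/3)/(4/3) = 5; row 2: entry -1 ≤ 0. Minimum is 5 at row 1 (x2 leaves); pivot element 4/3.
Divide row 1 by 4/3; eliminate column x1 from the other rows.
After both pivots, the entry at constraint row 1, column RHS is 5.

5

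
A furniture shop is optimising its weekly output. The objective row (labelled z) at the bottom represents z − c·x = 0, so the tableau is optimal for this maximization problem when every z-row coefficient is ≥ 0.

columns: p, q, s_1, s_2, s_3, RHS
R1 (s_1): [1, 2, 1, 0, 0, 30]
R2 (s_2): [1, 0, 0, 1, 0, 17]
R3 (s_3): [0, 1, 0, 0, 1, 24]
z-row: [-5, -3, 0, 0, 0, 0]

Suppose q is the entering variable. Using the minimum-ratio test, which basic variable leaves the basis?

Column q entries and ratios — s_1: 30/2 = 15; s_2: 0 ≤ 0, skip; s_3: 24/1 = 24.
Smallest ratio is 15 in the row of s_1, so s_1 leaves.

s_1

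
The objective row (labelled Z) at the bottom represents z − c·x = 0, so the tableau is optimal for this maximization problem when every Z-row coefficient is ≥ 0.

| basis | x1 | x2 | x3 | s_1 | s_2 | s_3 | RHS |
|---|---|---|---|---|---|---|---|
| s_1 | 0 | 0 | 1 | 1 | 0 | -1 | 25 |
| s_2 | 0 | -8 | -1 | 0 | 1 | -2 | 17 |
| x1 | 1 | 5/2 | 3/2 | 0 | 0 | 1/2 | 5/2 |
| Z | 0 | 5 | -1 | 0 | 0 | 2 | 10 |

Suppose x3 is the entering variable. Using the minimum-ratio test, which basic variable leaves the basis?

x1

Column x3 entries and ratios — s_1: 25/1 = 25; s_2: -1 ≤ 0, skip; x1: (5/2)/(3/2) = 5/3.
Smallest ratio is 5/3 in the row of x1, so x1 leaves.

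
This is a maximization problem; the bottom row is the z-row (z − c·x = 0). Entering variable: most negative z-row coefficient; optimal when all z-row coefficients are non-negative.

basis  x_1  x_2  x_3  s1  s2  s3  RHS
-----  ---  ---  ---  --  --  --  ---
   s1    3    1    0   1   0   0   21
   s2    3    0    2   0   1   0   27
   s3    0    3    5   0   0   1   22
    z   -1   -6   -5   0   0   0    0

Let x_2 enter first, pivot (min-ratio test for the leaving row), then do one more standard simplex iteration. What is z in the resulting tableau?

437/9

Ratio test on column x_2 — row 1: 21/1 = 21; row 2: entry 0 ≤ 0; row 3: 22/3 = 22/3. Minimum is 22/3 at row 3 (s3 leaves); pivot element 3.
Pivot on row 3; the z-row RHS becomes 0 − (-6)·(22/3) = 44.
Next entering variable (most negative z-row entry -1): x_1.
Ratio test on column x_1 — row 1: (41/3)/3 = 41/9; row 2: 27/3 = 9; row 3: entry 0 ≤ 0. Minimum is 41/9 at row 1 (s1 leaves); pivot element 3.
After the second pivot the z-row RHS is 44 − (-1)·(41/9) = 437/9.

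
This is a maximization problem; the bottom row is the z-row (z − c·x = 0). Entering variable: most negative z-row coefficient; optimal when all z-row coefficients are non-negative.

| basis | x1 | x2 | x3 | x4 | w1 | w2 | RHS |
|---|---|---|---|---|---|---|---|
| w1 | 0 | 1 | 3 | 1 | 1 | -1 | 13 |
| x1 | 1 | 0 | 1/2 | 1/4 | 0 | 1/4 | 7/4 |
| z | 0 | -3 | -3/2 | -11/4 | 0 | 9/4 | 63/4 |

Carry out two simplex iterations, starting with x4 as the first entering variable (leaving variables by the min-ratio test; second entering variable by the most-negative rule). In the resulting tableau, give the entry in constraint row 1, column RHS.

6

Ratio test on column x4 — row 1: 13/1 = 13; row 2: (7/4)/(1/4) = 7. Minimum is 7 at row 2 (x1 leaves); pivot element 1/4.
Divide row 2 by 1/4; eliminate column x4 from the other rows.
Second iteration: most negative z-row entry is -3 in column x2, so x2 enters.
Ratio test on column x2 — row 1: 6/1 = 6; row 2: entry 0 ≤ 0. Minimum is 6 at row 1 (w1 leaves); pivot element 1.
Divide row 1 by 1; eliminate column x2 from the other rows.
After both pivots, the entry at constraint row 1, column RHS is 6.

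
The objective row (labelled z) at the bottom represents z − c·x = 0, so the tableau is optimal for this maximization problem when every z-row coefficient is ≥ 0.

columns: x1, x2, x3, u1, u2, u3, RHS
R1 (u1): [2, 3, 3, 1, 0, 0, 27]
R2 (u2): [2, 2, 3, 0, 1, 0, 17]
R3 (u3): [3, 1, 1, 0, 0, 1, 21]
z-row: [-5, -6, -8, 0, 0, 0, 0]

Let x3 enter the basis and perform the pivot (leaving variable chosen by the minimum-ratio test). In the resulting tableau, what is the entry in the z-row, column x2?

-2/3

Ratio test on column x3 — row 1: 27/3 = 9; row 2: 17/3 = 17/3; row 3: 21/1 = 21. Minimum is 17/3 at row 2 (u2 leaves); pivot element 3.
Divide row 2 by 3; eliminate column x3 from the other rows.
z-row update in column x2: -6 − (-8)·(2/3) = -2/3.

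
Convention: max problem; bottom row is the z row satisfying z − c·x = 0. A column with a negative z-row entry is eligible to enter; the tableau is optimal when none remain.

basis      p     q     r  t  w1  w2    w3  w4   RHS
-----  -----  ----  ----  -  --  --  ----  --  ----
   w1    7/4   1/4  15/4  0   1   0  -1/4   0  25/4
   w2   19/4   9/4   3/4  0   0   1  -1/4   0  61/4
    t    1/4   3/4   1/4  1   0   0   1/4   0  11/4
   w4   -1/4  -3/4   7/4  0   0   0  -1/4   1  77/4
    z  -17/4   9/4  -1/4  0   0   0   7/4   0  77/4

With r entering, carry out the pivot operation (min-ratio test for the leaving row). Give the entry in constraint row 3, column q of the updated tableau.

11/15

Ratio test on column r — row 1: (25/4)/(15/4) = 5/3; row 2: (61/4)/(3/4) = 61/3; row 3: (11/4)/(1/4) = 11; row 4: (77/4)/(7/4) = 11. Minimum is 5/3 at row 1 (w1 leaves); pivot element 15/4.
Divide row 1 by 15/4; eliminate column r from the other rows.
Row 3 update in column q: 3/4 − (1/4)·(1/15) = 11/15.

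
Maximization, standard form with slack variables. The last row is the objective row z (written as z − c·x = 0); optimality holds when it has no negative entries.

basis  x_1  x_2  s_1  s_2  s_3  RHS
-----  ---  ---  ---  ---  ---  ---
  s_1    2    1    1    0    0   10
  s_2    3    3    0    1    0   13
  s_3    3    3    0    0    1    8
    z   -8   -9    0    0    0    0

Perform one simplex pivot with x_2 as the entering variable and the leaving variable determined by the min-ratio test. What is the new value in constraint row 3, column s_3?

Ratio test on column x_2 — row 1: 10/1 = 10; row 2: 13/3 = 13/3; row 3: 8/3 = 8/3. Minimum is 8/3 at row 3 (s_3 leaves); pivot element 3.
Divide row 3 by 3; eliminate column x_2 from the other rows.
In the new row 3, the s_3 entry is the old entry divided by the pivot: 1/3 = 1/3.

1/3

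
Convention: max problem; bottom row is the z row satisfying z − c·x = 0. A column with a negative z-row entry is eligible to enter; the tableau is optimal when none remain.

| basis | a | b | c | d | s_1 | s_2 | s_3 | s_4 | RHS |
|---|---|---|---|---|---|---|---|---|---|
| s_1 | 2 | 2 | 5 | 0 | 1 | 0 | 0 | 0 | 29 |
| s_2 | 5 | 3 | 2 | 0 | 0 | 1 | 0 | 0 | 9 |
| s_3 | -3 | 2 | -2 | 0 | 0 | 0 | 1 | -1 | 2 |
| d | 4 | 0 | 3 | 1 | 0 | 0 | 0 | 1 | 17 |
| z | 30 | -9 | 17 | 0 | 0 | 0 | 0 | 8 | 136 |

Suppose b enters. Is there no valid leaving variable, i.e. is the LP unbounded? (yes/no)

Column b has positive entries in row(s) 1, 2, 3, so the ratio test bounds it — not unbounded.

no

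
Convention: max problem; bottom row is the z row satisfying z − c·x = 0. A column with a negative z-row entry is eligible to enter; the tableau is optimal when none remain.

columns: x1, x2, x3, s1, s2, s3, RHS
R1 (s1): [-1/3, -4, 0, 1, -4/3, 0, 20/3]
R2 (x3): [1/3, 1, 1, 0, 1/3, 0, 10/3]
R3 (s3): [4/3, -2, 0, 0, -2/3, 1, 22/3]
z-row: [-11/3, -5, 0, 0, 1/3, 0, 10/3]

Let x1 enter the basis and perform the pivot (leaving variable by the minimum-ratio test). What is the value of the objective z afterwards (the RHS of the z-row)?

47/2

Ratio test on column x1 — row 1: entry -1/3 ≤ 0; row 2: (10/3)/(1/3) = 10; row 3: (22/3)/(4/3) = 11/2. Minimum is 11/2 at row 3 (s3 leaves); pivot element 4/3.
Pivot on row 3; the z-row RHS becomes 10/3 − (-11/3)·(11/2) = 47/2.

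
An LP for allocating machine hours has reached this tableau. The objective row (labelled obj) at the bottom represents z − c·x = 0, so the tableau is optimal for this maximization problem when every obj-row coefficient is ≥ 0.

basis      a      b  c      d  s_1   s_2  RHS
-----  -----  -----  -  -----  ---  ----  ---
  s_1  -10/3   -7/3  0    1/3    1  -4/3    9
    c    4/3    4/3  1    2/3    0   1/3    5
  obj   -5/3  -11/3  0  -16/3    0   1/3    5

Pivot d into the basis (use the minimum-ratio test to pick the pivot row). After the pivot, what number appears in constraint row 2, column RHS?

15/2

Ratio test on column d — row 1: 9/(1/3) = 27; row 2: 5/(2/3) = 15/2. Minimum is 15/2 at row 2 (c leaves); pivot element 2/3.
Divide row 2 by 2/3; eliminate column d from the other rows.
In the new row 2, the RHS entry is the old entry divided by the pivot: 5/(2/3) = 15/2.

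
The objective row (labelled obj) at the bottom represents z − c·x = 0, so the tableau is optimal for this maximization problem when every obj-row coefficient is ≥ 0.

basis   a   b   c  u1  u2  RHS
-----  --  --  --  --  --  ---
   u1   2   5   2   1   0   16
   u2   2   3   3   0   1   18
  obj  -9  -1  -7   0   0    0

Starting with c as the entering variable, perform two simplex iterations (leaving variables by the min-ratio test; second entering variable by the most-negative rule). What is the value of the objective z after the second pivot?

Ratio test on column c — row 1: 16/2 = 8; row 2: 18/3 = 6. Minimum is 6 at row 2 (u2 leaves); pivot element 3.
Pivot on row 2; the obj-row RHS becomes 0 − (-7)·6 = 42.
Next entering variable (most negative obj-row entry -13/3): a.
Ratio test on column a — row 1: 4/(2/3) = 6; row 2: 6/(2/3) = 9. Minimum is 6 at row 1 (u1 leaves); pivot element 2/3.
After the second pivot the obj-row RHS is 42 − (-13/3)·6 = 68.

68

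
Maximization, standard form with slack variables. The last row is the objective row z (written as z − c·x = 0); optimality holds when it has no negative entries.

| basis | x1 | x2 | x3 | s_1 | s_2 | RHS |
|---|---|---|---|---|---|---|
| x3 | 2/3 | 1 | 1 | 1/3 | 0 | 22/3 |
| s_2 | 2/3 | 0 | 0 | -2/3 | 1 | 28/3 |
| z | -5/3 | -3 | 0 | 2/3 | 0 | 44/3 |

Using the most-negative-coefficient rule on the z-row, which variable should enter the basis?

Negative z-row entries: x1: -5/3, x2: -3.
The most negative is -3 in column x2, so x2 enters.

x2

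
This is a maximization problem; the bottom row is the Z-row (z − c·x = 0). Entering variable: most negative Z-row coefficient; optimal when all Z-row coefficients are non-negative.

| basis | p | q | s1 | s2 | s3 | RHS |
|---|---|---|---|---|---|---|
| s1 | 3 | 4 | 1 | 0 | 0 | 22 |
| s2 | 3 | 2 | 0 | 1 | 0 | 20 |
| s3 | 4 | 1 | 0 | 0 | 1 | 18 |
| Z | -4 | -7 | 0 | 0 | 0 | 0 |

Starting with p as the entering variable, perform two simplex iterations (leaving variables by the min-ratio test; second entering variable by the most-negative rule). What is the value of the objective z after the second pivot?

Ratio test on column p — row 1: 22/3 = 22/3; row 2: 20/3 = 20/3; row 3: 18/4 = 9/2. Minimum is 9/2 at row 3 (s3 leaves); pivot element 4.
Pivot on row 3; the Z-row RHS becomes 0 − (-4)·(9/2) = 18.
Next entering variable (most negative Z-row entry -6): q.
Ratio test on column q — row 1: (17/2)/(13/4) = 34/13; row 2: (13/2)/(5/4) = 26/5; row 3: (9/2)/(1/4) = 18. Minimum is 34/13 at row 1 (s1 leaves); pivot element 13/4.
After the second pivot the Z-row RHS is 18 − (-6)·(34/13) = 438/13.

438/13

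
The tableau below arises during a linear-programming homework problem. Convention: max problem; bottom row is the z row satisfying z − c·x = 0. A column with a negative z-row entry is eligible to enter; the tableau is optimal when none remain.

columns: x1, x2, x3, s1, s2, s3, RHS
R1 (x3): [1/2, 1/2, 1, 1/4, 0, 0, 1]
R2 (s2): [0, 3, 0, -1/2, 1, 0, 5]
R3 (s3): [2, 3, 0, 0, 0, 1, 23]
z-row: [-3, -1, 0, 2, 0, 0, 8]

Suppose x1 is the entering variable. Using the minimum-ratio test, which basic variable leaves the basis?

Column x1 entries and ratios — x3: 1/(1/2) = 2; s2: 0 ≤ 0, skip; s3: 23/2 = 23/2.
Smallest ratio is 2 in the row of x3, so x3 leaves.

x3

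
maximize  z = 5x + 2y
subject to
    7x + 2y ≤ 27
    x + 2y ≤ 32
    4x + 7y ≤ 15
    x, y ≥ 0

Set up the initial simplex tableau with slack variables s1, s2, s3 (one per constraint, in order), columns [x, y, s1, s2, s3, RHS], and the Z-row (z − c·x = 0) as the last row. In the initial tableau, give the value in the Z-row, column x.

The Z-row carries the negated objective coefficients: the x entry is -5.

-5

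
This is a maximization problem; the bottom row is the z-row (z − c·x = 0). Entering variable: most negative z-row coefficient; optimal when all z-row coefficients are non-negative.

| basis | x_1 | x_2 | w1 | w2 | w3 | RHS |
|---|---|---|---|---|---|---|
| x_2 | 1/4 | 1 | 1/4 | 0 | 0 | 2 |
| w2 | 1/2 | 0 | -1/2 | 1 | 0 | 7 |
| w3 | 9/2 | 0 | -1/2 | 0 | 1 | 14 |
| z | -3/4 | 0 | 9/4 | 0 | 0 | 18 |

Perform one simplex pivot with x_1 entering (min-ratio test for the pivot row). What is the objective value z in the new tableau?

61/3

Ratio test on column x_1 — row 1: 2/(1/4) = 8; row 2: 7/(1/2) = 14; row 3: 14/(9/2) = 28/9. Minimum is 28/9 at row 3 (w3 leaves); pivot element 9/2.
Pivot on row 3; the z-row RHS becomes 18 − (-3/4)·(28/9) = 61/3.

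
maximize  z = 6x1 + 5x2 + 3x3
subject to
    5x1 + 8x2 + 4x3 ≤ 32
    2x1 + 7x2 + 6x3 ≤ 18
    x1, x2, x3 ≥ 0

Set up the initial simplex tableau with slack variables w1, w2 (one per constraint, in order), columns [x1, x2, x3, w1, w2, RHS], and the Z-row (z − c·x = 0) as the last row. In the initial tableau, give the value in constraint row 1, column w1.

1

Slack w1 belongs to constraint 1; its column is the unit vector e_1, so the entry in row 1 is 1.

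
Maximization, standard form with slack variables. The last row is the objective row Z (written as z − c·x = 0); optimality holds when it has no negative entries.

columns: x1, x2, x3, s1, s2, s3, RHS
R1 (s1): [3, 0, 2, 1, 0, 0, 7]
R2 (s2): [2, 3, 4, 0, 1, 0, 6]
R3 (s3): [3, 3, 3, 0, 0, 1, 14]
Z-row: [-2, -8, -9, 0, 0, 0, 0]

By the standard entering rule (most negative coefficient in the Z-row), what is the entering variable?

Negative Z-row entries: x1: -2, x2: -8, x3: -9.
The most negative is -9 in column x3, so x3 enters.

x3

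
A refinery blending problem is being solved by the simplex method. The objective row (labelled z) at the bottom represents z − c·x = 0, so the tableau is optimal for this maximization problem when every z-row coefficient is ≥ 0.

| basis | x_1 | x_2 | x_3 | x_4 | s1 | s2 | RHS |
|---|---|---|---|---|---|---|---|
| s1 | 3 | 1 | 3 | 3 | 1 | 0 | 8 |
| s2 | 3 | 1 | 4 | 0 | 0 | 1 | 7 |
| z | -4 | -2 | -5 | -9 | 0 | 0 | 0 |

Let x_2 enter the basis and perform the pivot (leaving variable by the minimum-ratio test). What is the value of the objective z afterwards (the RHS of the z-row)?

14

Ratio test on column x_2 — row 1: 8/1 = 8; row 2: 7/1 = 7. Minimum is 7 at row 2 (s2 leaves); pivot element 1.
Pivot on row 2; the z-row RHS becomes 0 − (-2)·7 = 14.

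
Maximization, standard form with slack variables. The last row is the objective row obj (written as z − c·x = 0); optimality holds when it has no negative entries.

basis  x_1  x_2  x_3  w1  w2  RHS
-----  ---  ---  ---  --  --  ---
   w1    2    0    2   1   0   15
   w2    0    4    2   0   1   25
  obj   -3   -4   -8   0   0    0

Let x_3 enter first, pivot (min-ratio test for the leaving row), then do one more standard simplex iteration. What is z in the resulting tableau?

70

Ratio test on column x_3 — row 1: 15/2 = 15/2; row 2: 25/2 = 25/2. Minimum is 15/2 at row 1 (w1 leaves); pivot element 2.
Pivot on row 1; the obj-row RHS becomes 0 − (-8)·(15/2) = 60.
Next entering variable (most negative obj-row entry -4): x_2.
Ratio test on column x_2 — row 1: entry 0 ≤ 0; row 2: 10/4 = 5/2. Minimum is 5/2 at row 2 (w2 leaves); pivot element 4.
After the second pivot the obj-row RHS is 60 − (-4)·(5/2) = 70.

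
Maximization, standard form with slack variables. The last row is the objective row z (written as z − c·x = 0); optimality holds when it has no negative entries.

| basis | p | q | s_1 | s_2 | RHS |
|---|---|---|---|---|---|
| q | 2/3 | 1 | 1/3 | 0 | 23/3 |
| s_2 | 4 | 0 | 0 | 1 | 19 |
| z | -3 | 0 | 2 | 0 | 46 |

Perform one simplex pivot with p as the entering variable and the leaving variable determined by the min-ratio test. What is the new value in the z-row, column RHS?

Ratio test on column p — row 1: (23/3)/(2/3) = 23/2; row 2: 19/4 = 19/4. Minimum is 19/4 at row 2 (s_2 leaves); pivot element 4.
Divide row 2 by 4; eliminate column p from the other rows.
z-row update in column RHS: 46 − (-3)·(19/4) = 241/4.

241/4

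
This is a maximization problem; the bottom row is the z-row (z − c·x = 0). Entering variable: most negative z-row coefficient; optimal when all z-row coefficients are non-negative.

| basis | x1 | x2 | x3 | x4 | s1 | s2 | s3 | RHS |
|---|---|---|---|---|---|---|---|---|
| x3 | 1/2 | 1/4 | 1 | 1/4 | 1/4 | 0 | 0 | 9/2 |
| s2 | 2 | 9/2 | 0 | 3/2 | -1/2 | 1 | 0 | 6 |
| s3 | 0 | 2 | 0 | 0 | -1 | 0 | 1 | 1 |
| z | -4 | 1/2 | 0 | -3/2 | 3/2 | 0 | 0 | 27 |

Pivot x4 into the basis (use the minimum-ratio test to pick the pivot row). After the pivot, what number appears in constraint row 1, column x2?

-1/2

Ratio test on column x4 — row 1: (9/2)/(1/4) = 18; row 2: 6/(3/2) = 4; row 3: entry 0 ≤ 0. Minimum is 4 at row 2 (s2 leaves); pivot element 3/2.
Divide row 2 by 3/2; eliminate column x4 from the other rows.
Row 1 update in column x2: 1/4 − (1/4)·3 = -1/2.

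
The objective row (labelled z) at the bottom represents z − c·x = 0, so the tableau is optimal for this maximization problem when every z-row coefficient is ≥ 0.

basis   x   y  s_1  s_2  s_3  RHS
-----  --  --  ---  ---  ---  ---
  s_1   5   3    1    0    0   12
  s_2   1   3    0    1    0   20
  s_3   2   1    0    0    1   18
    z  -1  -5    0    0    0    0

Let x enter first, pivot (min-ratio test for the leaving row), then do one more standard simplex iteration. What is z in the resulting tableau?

20

Ratio test on column x — row 1: 12/5 = 12/5; row 2: 20/1 = 20; row 3: 18/2 = 9. Minimum is 12/5 at row 1 (s_1 leaves); pivot element 5.
Pivot on row 1; the z-row RHS becomes 0 − (-1)·(12/5) = 12/5.
Next entering variable (most negative z-row entry -22/5): y.
Ratio test on column y — row 1: (12/5)/(3/5) = 4; row 2: (88/5)/(12/5) = 22/3; row 3: entry -1/5 ≤ 0. Minimum is 4 at row 1 (x leaves); pivot element 3/5.
After the second pivot the z-row RHS is 12/5 − (-22/5)·4 = 20.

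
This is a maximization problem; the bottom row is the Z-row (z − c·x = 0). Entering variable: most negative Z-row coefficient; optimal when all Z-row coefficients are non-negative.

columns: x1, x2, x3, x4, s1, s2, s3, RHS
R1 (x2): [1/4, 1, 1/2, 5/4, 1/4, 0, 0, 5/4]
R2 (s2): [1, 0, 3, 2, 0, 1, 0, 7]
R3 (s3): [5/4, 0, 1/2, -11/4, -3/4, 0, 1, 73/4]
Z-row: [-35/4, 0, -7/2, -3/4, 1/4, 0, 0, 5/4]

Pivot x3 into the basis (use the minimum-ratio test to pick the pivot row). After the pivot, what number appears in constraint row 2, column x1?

1/3

Ratio test on column x3 — row 1: (5/4)/(1/2) = 5/2; row 2: 7/3 = 7/3; row 3: (73/4)/(1/2) = 73/2. Minimum is 7/3 at row 2 (s2 leaves); pivot element 3.
Divide row 2 by 3; eliminate column x3 from the other rows.
In the new row 2, the x1 entry is the old entry divided by the pivot: 1/3 = 1/3.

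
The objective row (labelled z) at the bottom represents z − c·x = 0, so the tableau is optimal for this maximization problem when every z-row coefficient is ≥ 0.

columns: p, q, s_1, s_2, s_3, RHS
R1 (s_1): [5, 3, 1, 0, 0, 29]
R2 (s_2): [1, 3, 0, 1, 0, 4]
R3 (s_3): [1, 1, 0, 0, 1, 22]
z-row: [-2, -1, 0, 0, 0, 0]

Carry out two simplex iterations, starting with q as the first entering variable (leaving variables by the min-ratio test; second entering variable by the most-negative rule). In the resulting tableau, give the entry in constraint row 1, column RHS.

9

Ratio test on column q — row 1: 29/3 = 29/3; row 2: 4/3 = 4/3; row 3: 22/1 = 22. Minimum is 4/3 at row 2 (s_2 leaves); pivot element 3.
Divide row 2 by 3; eliminate column q from the other rows.
Second iteration: most negative z-row entry is -5/3 in column p, so p enters.
Ratio test on column p — row 1: 25/4 = 25/4; row 2: (4/3)/(1/3) = 4; row 3: (62/3)/(2/3) = 31. Minimum is 4 at row 2 (q leaves); pivot element 1/3.
Divide row 2 by 1/3; eliminate column p from the other rows.
After both pivots, the entry at constraint row 1, column RHS is 9.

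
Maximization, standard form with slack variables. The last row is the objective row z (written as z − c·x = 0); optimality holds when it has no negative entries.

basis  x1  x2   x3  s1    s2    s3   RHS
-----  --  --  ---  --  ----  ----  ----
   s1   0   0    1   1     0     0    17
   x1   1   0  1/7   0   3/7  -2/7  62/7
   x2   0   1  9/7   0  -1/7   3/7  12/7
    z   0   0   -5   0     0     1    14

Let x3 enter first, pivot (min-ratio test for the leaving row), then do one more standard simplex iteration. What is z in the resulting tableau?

63/2

Ratio test on column x3 — row 1: 17/1 = 17; row 2: (62/7)/(1/7) = 62; row 3: (12/7)/(9/7) = 4/3. Minimum is 4/3 at row 3 (x2 leaves); pivot element 9/7.
Pivot on row 3; the z-row RHS becomes 14 − (-5)·(4/3) = 62/3.
Next entering variable (most negative z-row entry -5/9): s2.
Ratio test on column s2 — row 1: (47/3)/(1/9) = 141; row 2: (26/3)/(4/9) = 39/2; row 3: entry -1/9 ≤ 0. Minimum is 39/2 at row 2 (x1 leaves); pivot element 4/9.
After the second pivot the z-row RHS is 62/3 − (-5/9)·(39/2) = 63/2.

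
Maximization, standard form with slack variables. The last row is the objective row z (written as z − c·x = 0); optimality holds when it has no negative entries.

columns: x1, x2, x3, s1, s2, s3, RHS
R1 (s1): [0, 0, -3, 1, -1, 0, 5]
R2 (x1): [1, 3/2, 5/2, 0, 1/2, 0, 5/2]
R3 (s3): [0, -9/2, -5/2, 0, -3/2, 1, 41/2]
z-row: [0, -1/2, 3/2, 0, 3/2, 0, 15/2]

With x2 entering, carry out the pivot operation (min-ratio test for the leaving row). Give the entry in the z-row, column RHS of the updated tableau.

Ratio test on column x2 — row 1: entry 0 ≤ 0; row 2: (5/2)/(3/2) = 5/3; row 3: entry -9/2 ≤ 0. Minimum is 5/3 at row 2 (x1 leaves); pivot element 3/2.
Divide row 2 by 3/2; eliminate column x2 from the other rows.
z-row update in column RHS: 15/2 − (-1/2)·(5/3) = 25/3.

25/3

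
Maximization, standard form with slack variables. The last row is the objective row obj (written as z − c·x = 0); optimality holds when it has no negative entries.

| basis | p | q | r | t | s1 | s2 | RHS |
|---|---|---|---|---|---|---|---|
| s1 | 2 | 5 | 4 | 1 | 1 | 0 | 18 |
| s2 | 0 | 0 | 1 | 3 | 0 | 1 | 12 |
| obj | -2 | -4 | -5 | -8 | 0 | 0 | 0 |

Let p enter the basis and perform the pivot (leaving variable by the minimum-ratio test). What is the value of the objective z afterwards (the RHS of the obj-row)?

18

Ratio test on column p — row 1: 18/2 = 9; row 2: entry 0 ≤ 0. Minimum is 9 at row 1 (s1 leaves); pivot element 2.
Pivot on row 1; the obj-row RHS becomes 0 − (-2)·9 = 18.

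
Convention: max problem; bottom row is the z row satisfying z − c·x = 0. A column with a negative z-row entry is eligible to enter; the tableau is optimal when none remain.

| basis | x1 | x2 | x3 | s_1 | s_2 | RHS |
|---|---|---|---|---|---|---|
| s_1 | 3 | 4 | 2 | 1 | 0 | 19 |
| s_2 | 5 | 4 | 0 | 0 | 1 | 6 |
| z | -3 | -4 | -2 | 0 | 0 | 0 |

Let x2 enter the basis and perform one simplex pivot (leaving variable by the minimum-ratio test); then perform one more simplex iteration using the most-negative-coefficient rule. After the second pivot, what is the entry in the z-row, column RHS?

Ratio test on column x2 — row 1: 19/4 = 19/4; row 2: 6/4 = 3/2. Minimum is 3/2 at row 2 (s_2 leaves); pivot element 4.
Divide row 2 by 4; eliminate column x2 from the other rows.
Second iteration: most negative z-row entry is -2 in column x3, so x3 enters.
Ratio test on column x3 — row 1: 13/2 = 13/2; row 2: entry 0 ≤ 0. Minimum is 13/2 at row 1 (s_1 leaves); pivot element 2.
Divide row 1 by 2; eliminate column x3 from the other rows.
After both pivots, the entry at the z-row, column RHS is 19.

19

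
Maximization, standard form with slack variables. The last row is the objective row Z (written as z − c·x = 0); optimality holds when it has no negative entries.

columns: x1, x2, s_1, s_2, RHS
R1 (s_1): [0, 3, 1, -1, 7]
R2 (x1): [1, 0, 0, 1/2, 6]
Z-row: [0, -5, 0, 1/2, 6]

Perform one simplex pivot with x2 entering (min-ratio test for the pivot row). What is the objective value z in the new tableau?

53/3

Ratio test on column x2 — row 1: 7/3 = 7/3; row 2: entry 0 ≤ 0. Minimum is 7/3 at row 1 (s_1 leaves); pivot element 3.
Pivot on row 1; the Z-row RHS becomes 6 − (-5)·(7/3) = 53/3.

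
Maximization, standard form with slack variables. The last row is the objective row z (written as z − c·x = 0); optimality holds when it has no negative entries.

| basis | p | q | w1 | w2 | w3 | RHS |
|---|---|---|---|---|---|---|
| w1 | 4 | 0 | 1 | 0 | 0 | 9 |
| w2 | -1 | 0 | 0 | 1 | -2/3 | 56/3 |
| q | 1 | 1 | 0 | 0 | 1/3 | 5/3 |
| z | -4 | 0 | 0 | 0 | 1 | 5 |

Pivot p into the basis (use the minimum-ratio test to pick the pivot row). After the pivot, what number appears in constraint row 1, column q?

-4

Ratio test on column p — row 1: 9/4 = 9/4; row 2: entry -1 ≤ 0; row 3: (5/3)/1 = 5/3. Minimum is 5/3 at row 3 (q leaves); pivot element 1.
Divide row 3 by 1; eliminate column p from the other rows.
Row 1 update in column q: 0 − 4·1 = -4.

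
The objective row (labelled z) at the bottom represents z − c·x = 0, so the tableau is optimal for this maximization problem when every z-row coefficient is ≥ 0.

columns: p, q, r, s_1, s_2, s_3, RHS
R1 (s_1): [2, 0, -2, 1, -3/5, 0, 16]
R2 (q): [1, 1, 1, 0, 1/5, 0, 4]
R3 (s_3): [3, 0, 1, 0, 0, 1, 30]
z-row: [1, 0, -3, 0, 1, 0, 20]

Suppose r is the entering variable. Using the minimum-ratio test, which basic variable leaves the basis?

q

Column r entries and ratios — s_1: -2 ≤ 0, skip; q: 4/1 = 4; s_3: 30/1 = 30.
Smallest ratio is 4 in the row of q, so q leaves.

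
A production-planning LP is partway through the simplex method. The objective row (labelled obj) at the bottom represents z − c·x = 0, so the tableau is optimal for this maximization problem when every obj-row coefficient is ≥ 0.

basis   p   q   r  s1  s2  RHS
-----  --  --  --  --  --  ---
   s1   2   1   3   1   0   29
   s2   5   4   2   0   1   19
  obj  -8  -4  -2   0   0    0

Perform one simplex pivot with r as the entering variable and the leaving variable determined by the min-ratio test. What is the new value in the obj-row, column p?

-3

Ratio test on column r — row 1: 29/3 = 29/3; row 2: 19/2 = 19/2. Minimum is 19/2 at row 2 (s2 leaves); pivot element 2.
Divide row 2 by 2; eliminate column r from the other rows.
obj-row update in column p: -8 − (-2)·(5/2) = -3.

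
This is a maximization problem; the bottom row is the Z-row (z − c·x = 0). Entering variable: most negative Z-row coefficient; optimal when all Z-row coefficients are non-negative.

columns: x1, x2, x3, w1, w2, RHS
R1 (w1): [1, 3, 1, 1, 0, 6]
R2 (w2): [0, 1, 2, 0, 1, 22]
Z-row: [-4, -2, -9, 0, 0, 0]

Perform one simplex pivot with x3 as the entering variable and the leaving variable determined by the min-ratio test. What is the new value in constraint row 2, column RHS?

Ratio test on column x3 — row 1: 6/1 = 6; row 2: 22/2 = 11. Minimum is 6 at row 1 (w1 leaves); pivot element 1.
Divide row 1 by 1; eliminate column x3 from the other rows.
Row 2 update in column RHS: 22 − 2·6 = 10.

10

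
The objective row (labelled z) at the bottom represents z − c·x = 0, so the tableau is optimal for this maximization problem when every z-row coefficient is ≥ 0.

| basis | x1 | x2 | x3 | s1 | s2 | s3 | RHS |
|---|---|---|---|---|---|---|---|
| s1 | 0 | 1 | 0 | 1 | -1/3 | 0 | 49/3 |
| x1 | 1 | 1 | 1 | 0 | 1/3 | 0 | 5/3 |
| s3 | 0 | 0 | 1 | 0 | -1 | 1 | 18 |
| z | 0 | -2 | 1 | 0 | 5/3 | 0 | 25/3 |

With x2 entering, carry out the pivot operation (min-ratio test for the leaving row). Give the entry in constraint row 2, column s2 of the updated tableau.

Ratio test on column x2 — row 1: (49/3)/1 = 49/3; row 2: (5/3)/1 = 5/3; row 3: entry 0 ≤ 0. Minimum is 5/3 at row 2 (x1 leaves); pivot element 1.
Divide row 2 by 1; eliminate column x2 from the other rows.
In the new row 2, the s2 entry is the old entry divided by the pivot: (1/3)/1 = 1/3.

1/3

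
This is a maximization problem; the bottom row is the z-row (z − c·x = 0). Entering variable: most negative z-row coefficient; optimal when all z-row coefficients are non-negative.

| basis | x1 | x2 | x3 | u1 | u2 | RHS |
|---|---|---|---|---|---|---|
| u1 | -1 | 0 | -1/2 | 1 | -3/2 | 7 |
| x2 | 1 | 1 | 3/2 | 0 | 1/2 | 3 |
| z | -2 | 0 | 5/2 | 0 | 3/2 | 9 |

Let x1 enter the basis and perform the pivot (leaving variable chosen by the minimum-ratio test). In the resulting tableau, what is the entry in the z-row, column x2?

Ratio test on column x1 — row 1: entry -1 ≤ 0; row 2: 3/1 = 3. Minimum is 3 at row 2 (x2 leaves); pivot element 1.
Divide row 2 by 1; eliminate column x1 from the other rows.
z-row update in column x2: 0 − (-2)·1 = 2.

2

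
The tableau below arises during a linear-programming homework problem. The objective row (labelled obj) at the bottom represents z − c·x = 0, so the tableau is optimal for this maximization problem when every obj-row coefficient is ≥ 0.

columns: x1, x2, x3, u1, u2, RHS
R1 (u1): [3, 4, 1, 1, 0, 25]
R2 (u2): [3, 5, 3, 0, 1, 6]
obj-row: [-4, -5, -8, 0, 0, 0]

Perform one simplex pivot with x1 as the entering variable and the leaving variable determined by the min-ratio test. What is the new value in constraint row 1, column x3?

Ratio test on column x1 — row 1: 25/3 = 25/3; row 2: 6/3 = 2. Minimum is 2 at row 2 (u2 leaves); pivot element 3.
Divide row 2 by 3; eliminate column x1 from the other rows.
Row 1 update in column x3: 1 − 3·1 = -2.

-2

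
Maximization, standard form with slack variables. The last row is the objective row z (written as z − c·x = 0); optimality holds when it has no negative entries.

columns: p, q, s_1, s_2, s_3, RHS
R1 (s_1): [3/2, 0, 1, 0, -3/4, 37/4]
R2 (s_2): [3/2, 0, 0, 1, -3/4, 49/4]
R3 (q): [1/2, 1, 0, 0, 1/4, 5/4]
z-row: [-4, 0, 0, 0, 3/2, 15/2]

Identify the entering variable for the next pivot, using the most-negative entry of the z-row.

Negative z-row entries: p: -4.
The most negative is -4 in column p, so p enters.

p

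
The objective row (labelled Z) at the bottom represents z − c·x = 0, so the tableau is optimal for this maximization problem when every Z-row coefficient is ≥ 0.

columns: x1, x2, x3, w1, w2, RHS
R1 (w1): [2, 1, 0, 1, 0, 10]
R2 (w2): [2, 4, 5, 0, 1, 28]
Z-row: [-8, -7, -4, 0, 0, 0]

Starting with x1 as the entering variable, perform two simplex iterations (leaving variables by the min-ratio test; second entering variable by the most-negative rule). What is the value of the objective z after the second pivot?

Ratio test on column x1 — row 1: 10/2 = 5; row 2: 28/2 = 14. Minimum is 5 at row 1 (w1 leaves); pivot element 2.
Pivot on row 1; the Z-row RHS becomes 0 − (-8)·5 = 40.
Next entering variable (most negative Z-row entry -4): x3.
Ratio test on column x3 — row 1: entry 0 ≤ 0; row 2: 18/5 = 18/5. Minimum is 18/5 at row 2 (w2 leaves); pivot element 5.
After the second pivot the Z-row RHS is 40 − (-4)·(18/5) = 272/5.

272/5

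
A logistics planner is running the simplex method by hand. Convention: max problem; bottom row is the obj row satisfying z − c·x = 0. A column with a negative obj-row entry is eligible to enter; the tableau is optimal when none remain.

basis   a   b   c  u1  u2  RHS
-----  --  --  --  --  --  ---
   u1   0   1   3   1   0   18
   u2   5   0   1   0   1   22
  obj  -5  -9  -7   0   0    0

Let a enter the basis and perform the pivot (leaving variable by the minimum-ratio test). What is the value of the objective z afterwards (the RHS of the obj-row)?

Ratio test on column a — row 1: entry 0 ≤ 0; row 2: 22/5 = 22/5. Minimum is 22/5 at row 2 (u2 leaves); pivot element 5.
Pivot on row 2; the obj-row RHS becomes 0 − (-5)·(22/5) = 22.

22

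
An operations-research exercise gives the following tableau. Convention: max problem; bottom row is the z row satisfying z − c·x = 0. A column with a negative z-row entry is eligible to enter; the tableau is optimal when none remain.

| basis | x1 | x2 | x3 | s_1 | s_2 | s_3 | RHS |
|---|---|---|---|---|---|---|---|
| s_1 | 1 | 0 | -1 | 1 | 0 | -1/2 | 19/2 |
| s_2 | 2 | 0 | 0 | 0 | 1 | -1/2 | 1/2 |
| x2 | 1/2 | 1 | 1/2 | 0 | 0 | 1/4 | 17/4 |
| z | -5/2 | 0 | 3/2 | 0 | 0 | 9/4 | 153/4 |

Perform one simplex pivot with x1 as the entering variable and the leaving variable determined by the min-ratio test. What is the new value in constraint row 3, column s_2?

Ratio test on column x1 — row 1: (19/2)/1 = 19/2; row 2: (1/2)/2 = 1/4; row 3: (17/4)/(1/2) = 17/2. Minimum is 1/4 at row 2 (s_2 leaves); pivot element 2.
Divide row 2 by 2; eliminate column x1 from the other rows.
Row 3 update in column s_2: 0 − (1/2)·(1/2) = -1/4.

-1/4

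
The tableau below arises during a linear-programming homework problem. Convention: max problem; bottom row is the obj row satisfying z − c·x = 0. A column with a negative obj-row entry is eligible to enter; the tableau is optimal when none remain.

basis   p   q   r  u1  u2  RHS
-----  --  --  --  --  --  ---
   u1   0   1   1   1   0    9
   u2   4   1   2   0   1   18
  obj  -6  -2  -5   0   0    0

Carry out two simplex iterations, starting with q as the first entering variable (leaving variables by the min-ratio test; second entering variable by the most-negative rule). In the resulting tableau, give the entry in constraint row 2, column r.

Ratio test on column q — row 1: 9/1 = 9; row 2: 18/1 = 18. Minimum is 9 at row 1 (u1 leaves); pivot element 1.
Divide row 1 by 1; eliminate column q from the other rows.
Second iteration: most negative obj-row entry is -6 in column p, so p enters.
Ratio test on column p — row 1: entry 0 ≤ 0; row 2: 9/4 = 9/4. Minimum is 9/4 at row 2 (u2 leaves); pivot element 4.
Divide row 2 by 4; eliminate column p from the other rows.
After both pivots, the entry at constraint row 2, column r is 1/4.

1/4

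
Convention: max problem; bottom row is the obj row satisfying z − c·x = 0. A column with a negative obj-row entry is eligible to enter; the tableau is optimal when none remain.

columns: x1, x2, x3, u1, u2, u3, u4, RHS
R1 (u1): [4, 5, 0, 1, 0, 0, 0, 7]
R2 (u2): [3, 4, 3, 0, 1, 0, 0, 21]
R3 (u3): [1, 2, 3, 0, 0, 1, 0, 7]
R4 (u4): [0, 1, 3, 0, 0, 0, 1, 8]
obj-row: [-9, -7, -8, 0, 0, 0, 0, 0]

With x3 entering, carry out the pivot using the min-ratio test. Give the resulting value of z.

56/3

Ratio test on column x3 — row 1: entry 0 ≤ 0; row 2: 21/3 = 7; row 3: 7/3 = 7/3; row 4: 8/3 = 8/3. Minimum is 7/3 at row 3 (u3 leaves); pivot element 3.
Pivot on row 3; the obj-row RHS becomes 0 − (-8)·(7/3) = 56/3.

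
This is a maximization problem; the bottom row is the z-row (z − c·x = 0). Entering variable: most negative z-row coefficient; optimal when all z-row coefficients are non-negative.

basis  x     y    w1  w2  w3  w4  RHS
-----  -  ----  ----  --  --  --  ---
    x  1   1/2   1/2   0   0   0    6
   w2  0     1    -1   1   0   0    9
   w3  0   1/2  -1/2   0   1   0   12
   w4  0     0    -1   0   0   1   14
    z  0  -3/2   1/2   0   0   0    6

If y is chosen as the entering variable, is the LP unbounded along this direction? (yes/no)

no

Column y has positive entries in row(s) 1, 2, 3, so the ratio test bounds it — not unbounded.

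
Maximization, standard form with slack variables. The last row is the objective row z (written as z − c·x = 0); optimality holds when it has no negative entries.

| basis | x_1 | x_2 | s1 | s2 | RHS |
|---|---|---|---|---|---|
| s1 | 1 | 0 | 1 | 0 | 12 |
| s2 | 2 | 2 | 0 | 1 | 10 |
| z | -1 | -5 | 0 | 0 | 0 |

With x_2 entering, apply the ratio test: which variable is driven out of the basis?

s2

Column x_2 entries and ratios — s1: 0 ≤ 0, skip; s2: 10/2 = 5.
Smallest ratio is 5 in the row of s2, so s2 leaves.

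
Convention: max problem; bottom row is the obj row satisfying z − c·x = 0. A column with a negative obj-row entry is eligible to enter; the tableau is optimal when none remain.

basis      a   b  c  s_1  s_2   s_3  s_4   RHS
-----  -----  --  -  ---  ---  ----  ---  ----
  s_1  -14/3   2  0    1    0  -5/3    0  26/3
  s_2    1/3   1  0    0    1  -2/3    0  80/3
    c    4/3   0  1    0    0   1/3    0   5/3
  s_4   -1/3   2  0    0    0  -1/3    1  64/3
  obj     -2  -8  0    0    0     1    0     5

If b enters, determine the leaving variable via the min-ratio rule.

s_1

Column b entries and ratios — s_1: (26/3)/2 = 13/3; s_2: (80/3)/1 = 80/3; c: 0 ≤ 0, skip; s_4: (64/3)/2 = 32/3.
Smallest ratio is 13/3 in the row of s_1, so s_1 leaves.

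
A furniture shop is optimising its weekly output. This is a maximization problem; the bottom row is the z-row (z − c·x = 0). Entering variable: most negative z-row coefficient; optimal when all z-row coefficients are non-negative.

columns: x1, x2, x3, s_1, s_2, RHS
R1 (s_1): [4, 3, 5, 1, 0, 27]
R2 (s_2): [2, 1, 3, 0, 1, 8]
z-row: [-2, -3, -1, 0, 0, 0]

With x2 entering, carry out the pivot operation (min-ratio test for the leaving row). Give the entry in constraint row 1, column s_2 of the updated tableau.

Ratio test on column x2 — row 1: 27/3 = 9; row 2: 8/1 = 8. Minimum is 8 at row 2 (s_2 leaves); pivot element 1.
Divide row 2 by 1; eliminate column x2 from the other rows.
Row 1 update in column s_2: 0 − 3·1 = -3.

-3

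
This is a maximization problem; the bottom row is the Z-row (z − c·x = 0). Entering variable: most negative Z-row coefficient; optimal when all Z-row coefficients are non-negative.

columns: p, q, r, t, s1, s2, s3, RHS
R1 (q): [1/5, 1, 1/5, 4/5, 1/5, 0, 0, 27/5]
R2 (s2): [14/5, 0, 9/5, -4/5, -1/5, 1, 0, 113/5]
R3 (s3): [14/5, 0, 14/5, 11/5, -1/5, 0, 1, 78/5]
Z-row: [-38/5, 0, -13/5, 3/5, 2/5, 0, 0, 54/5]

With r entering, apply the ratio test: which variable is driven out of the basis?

Column r entries and ratios — q: (27/5)/(1/5) = 27; s2: (113/5)/(9/5) = 113/9; s3: (78/5)/(14/5) = 39/7.
Smallest ratio is 39/7 in the row of s3, so s3 leaves.

s3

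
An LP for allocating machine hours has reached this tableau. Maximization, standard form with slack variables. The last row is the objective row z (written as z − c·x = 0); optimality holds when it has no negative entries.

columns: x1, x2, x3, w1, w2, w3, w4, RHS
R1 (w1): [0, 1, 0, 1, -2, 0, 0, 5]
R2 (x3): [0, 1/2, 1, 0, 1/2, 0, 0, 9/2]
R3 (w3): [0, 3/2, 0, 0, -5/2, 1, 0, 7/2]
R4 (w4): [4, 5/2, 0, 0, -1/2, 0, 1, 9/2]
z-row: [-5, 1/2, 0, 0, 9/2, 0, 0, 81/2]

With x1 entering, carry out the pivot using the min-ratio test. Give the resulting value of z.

Ratio test on column x1 — row 1: entry 0 ≤ 0; row 2: entry 0 ≤ 0; row 3: entry 0 ≤ 0; row 4: (9/2)/4 = 9/8. Minimum is 9/8 at row 4 (w4 leaves); pivot element 4.
Pivot on row 4; the z-row RHS becomes 81/2 − (-5)·(9/8) = 369/8.

369/8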